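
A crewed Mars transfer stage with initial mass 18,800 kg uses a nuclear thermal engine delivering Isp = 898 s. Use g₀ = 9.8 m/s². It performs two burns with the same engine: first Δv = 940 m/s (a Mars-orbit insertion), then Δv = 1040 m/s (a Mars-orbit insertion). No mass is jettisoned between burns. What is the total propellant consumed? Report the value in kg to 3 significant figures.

total propellant consumed ≈ 3790 kg

v_e = Isp · g₀ = 898 × 9.8 = 8800.4 m/s.
After the first burn: m = 18800 × exp(−940/8800.4) = 18800 × 0.89869 = 16,895.4 kg.
After the second burn: m = 16,895.4 × exp(−1040/8800.4) = 16,895.4 × 0.88854 = 15,012.2 kg.
Total propellant = m₀ − m_final = 18800 − 15,012.2 = 3,787.8 kg.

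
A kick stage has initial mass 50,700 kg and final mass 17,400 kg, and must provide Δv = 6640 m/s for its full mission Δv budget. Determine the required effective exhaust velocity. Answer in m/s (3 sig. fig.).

v_e ≈ 6210 m/s

ln(m₀/m_f) = ln(50700/17400) = ln(2.914) = 1.0695.
v_e = Δv / ln(m₀/m_f) = 6640 / 1.0695 = 6208.8 m/s.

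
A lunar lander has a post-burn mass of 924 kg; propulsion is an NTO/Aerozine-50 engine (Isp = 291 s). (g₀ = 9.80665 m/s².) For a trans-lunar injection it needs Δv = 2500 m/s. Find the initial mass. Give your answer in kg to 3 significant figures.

initial mass ≈ 2220 kg

v_e = Isp · g₀ = 291 × 9.80665 = 2853.7 m/s.
m₀/m_f = exp(Δv / v_e) = exp(2500 / 2853.7) = exp(0.8760) = 2.4014.
m₀ = m_f × 2.4014 = 924 × 2.4014 = 2,218.89 kg.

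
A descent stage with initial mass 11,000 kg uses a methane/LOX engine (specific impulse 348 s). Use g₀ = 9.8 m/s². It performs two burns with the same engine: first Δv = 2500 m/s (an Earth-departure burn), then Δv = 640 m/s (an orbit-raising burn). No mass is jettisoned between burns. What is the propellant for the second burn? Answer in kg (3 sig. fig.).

v_e = Isp · g₀ = 348 × 9.8 = 3410.4 m/s.
After the first burn: m = 11000 × exp(−2500/3410.4) = 11000 × 0.48044 = 5,284.84 kg.
After the second burn: m = 5,284.84 × exp(−640/3410.4) = 5,284.84 × 0.82890 = 4,380.6 kg.
Second-burn propellant = 5,284.84 − 4,380.6 = 904.24 kg.

propellant for the second burn ≈ 904 kg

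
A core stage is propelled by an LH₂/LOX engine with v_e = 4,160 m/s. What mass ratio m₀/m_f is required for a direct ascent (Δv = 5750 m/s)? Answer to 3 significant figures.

m₀/m_f = exp(Δv / v_e) = exp(5750 / 4160.0) = exp(1.3822) = 3.9837.

mass ratio ≈ 3.98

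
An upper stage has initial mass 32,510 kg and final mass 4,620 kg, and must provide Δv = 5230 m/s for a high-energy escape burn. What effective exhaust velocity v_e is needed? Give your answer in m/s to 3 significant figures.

v_e ≈ 2680 m/s

ln(m₀/m_f) = ln(32510/4620) = ln(7.037) = 1.9512.
From the ideal rocket equation, v_e = Δv / ln(m₀/m_f) = 5230 / 1.9512 = 2680.5 m/s.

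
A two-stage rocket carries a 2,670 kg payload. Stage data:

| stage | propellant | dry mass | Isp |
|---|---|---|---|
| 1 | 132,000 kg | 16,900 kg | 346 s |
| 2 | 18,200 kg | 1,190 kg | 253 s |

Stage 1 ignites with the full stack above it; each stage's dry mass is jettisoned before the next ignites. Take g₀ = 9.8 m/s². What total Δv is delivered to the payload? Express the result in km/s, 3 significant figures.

Δv ≈ 9.34 km/s

Ignition mass of stage 1 = 132,000+16,900 + 18,200+1,190 + 2,670 = 170,960 kg.
Stage 1: m₀ = 170,960 kg, m_f = 170,960 − 132,000 = 38,960 kg; Δv = 346×9.8×ln(4.388) = 3390.8×1.4789 ≈ 5015 m/s.
Stage 2: m₀ = 22,060 kg, m_f = 22,060 − 18,200 = 3,860 kg; Δv = 253×9.8×ln(5.715) = 2479.4×1.7431 ≈ 4322 m/s.
Total Δv = 5015 + 4322 = 9337 m/s.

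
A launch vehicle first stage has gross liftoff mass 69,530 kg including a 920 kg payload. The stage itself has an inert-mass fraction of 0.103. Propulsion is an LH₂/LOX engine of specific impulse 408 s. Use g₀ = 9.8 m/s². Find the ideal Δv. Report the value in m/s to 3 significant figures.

Δv ≈ 8650 m/s

Stage wet mass = m₀ − payload = 69,530 − 920 = 68,610 kg.
Stage dry mass = ε × stage wet mass = 0.103 × 68,610 = 7,066.83 kg.
Burnout mass m_f = stage dry + payload = 7,066.83 + 920 = 7,986.83 kg.
v_e = Isp · g₀ = 408 × 9.8 = 3998.4 m/s.
Δv = v_e · ln(69,530/7,986.83) = 3998.4 × ln(8.706) = 3998.4 × 2.1640 ≈ 8652 m/s.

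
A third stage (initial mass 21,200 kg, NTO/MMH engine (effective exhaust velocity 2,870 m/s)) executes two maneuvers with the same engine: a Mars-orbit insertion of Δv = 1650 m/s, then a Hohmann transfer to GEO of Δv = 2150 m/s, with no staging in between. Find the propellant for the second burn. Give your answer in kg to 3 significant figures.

propellant for the second burn ≈ 6290 kg

After the first burn: m = 21200 × exp(−1650/2870.0) = 21200 × 0.56275 = 11,930.3 kg.
After the second burn: m = 11,930.3 × exp(−2150/2870.0) = 11,930.3 × 0.47278 = 5,640.41 kg.
Second-burn propellant = 11,930.3 − 5,640.41 = 6,289.89 kg.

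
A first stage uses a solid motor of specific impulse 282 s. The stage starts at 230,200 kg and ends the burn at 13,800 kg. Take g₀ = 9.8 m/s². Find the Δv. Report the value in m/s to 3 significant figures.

Δv ≈ 7780 m/s

v_e = Isp · g₀ = 282 × 9.8 = 2763.6 m/s.
Δv = v_e · ln(m₀/m_f) = 2763.6 × ln(16.68) = 2763.6 × 2.8143 ≈ 7777.5 m/s.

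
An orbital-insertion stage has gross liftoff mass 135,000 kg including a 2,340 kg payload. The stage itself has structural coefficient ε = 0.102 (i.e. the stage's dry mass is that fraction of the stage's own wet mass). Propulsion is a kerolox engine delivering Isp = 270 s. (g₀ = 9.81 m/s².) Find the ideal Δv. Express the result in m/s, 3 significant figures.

Stage wet mass = m₀ − payload = 135,000 − 2,340 = 132,660 kg.
Stage dry mass = ε × stage wet mass = 0.102 × 132,660 = 13,531.3 kg.
Burnout mass m_f = stage dry + payload = 13,531.3 + 2,340 = 15,871.3 kg.
v_e = Isp · g₀ = 270 × 9.81 = 2648.7 m/s.
By the Tsiolkovsky rocket equation, Δv = v_e · ln(135,000/15,871.3) = 2648.7 × ln(8.506) = 2648.7 × 2.1408 ≈ 5670 m/s.

Δv ≈ 5670 m/s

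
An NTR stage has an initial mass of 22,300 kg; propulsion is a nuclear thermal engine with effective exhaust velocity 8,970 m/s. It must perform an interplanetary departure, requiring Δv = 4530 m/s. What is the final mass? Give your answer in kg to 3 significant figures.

m₀/m_f = exp(Δv / v_e) = exp(4530 / 8970.0) = exp(0.5050) = 1.6570.
m_f = m₀ / 1.6570 = 22,300 / 1.6570 = 13,458.1 kg.

final mass ≈ 13500 kg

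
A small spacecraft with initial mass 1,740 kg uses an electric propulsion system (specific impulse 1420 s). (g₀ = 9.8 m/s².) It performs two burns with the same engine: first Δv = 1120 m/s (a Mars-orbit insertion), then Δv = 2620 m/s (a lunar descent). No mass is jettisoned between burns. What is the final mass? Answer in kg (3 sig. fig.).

final mass ≈ 1330 kg

v_e = Isp · g₀ = 1420 × 9.8 = 13916.0 m/s.
After the first burn: m = 1740 × exp(−1120/13916.0) = 1740 × 0.92267 = 1,605.45 kg.
After the second burn: m = 1,605.45 × exp(−2620/13916.0) = 1,605.45 × 0.82839 = 1,329.94 kg.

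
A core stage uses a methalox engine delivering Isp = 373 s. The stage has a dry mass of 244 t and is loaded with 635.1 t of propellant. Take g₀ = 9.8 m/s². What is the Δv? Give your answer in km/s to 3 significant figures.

v_e = Isp · g₀ = 373 × 9.8 = 3655.4 m/s.
m₀ = m_dry + m_prop = 244 + 635.1 = 879.1 t.
From the ideal rocket equation, Δv = v_e · ln(m₀/m_f) = 3655.4 × ln(3.603) = 3655.4 × 1.2817 ≈ 4685.2 m/s.

Δv ≈ 4.69 km/s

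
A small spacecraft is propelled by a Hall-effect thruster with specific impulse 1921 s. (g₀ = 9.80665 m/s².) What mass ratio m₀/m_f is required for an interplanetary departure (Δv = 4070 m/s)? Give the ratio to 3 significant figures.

mass ratio ≈ 1.24

v_e = Isp · g₀ = 1921 × 9.80665 = 18838.6 m/s.
m₀/m_f = exp(Δv / v_e) = exp(4070 / 18838.6) = exp(0.2160) = 1.2412.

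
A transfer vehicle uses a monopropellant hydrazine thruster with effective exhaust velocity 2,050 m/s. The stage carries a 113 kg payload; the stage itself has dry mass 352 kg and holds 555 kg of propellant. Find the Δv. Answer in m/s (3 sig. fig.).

Δv ≈ 1610 m/s

m₀ = payload + dry + propellant = 113 + 352 + 555 = 1,020 kg.
m_f = payload + dry = 113 + 352 = 465 kg.
Δv = v_e · ln(m₀/m_f) = 2050.0 × ln(2.194) = 2050.0 × 0.7855 ≈ 1610.3 m/s.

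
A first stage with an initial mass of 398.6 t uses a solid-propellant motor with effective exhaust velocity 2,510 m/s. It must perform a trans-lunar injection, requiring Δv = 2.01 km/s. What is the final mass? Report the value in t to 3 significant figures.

final mass ≈ 179 t

Using Δv = v_e ln(m₀/m_f): m₀/m_f = exp(Δv / v_e) = exp(2010 / 2510.0) = exp(0.8008) = 2.2273.
m_f = m₀ / 2.2273 = 398.6 / 2.2273 = 178.961 t.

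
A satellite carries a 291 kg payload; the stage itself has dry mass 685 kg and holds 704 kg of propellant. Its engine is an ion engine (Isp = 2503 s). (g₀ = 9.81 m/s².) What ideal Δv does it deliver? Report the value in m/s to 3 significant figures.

Δv ≈ 13300 m/s

v_e = Isp · g₀ = 2503 × 9.81 = 24554.4 m/s.
m₀ = payload + dry + propellant = 291 + 685 + 704 = 1,680 kg.
m_f = payload + dry = 291 + 685 = 976 kg.
Using Δv = v_e ln(m₀/m_f): Δv = v_e · ln(m₀/m_f) = 24554.4 × ln(1.721) = 24554.4 × 0.5431 ≈ 13335.2 m/s.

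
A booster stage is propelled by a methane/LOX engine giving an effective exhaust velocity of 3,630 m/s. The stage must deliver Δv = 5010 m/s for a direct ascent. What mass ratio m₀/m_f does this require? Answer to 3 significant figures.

By the Tsiolkovsky rocket equation, m₀/m_f = exp(Δv / v_e) = exp(5010 / 3630.0) = exp(1.3802) = 3.9756.

mass ratio ≈ 3.98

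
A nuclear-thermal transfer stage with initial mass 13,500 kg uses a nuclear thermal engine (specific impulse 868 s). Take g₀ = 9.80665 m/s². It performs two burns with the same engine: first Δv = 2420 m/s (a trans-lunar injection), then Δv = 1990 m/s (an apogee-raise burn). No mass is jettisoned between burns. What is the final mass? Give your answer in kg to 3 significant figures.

final mass ≈ 8040 kg

v_e = Isp · g₀ = 868 × 9.80665 = 8512.2 m/s.
After the first burn: m = 13500 × exp(−2420/8512.2) = 13500 × 0.75254 = 10,159.3 kg.
After the second burn: m = 10,159.3 × exp(−1990/8512.2) = 10,159.3 × 0.79153 = 8,041.39 kg.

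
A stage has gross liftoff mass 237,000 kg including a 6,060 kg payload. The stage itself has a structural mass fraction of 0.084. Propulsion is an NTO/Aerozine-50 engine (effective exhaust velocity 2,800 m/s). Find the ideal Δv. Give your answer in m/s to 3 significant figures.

Stage wet mass = m₀ − payload = 237,000 − 6,060 = 230,940 kg.
Stage dry mass = ε × stage wet mass = 0.084 × 230,940 = 19,399 kg.
Burnout mass m_f = stage dry + payload = 19,399 + 6,060 = 25,459 kg.
From the ideal rocket equation, Δv = v_e · ln(237,000/25,459) = 2800.0 × ln(9.309) = 2800.0 × 2.2310 ≈ 6247 m/s.

Δv ≈ 6250 m/s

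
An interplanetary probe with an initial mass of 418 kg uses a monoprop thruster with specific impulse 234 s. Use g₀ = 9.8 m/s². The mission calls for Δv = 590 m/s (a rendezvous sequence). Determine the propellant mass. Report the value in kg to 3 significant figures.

v_e = Isp · g₀ = 234 × 9.8 = 2293.2 m/s.
m₀/m_f = exp(Δv / v_e) = exp(590 / 2293.2) = exp(0.2573) = 1.2934.
m_f = 418 / 1.2934 = 323.179 kg, so propellant = m₀ − m_f = 418 − 323.179 = 94.821 kg.

propellant mass ≈ 94.8 kg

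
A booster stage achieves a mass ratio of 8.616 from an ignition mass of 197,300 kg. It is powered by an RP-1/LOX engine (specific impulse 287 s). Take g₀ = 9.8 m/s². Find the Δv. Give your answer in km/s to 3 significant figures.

Δv ≈ 6.06 km/s

v_e = Isp · g₀ = 287 × 9.8 = 2812.6 m/s.
Δv = v_e · ln(8.616) = 2812.6 × 2.1536 ≈ 6057.3 m/s.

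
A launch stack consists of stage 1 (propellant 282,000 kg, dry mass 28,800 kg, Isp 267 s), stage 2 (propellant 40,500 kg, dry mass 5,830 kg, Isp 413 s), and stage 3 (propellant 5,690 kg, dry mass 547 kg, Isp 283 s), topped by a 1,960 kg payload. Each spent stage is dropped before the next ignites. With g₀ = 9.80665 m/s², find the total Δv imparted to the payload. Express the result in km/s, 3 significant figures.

Ignition mass of stage 1 = 282,000+28,800 + 40,500+5,830 + 5,690+547 + 1,960 = 365,327 kg.
Stage 1: m₀ = 365,327 kg, m_f = 365,327 − 282,000 = 83,327 kg; Δv = 267×9.80665×ln(4.384) = 2618.4×1.4780 ≈ 3870 m/s.
Stage 2: m₀ = 54,527 kg, m_f = 54,527 − 40,500 = 14,027 kg; Δv = 413×9.80665×ln(3.887) = 4050.1×1.3577 ≈ 5499 m/s.
Stage 3: m₀ = 8,197 kg, m_f = 8,197 − 5,690 = 2,507 kg; Δv = 283×9.80665×ln(3.27) = 2775.3×1.1847 ≈ 3288 m/s.
Total Δv = 3870 + 5499 + 3288 = 12657 m/s.

Δv ≈ 12.7 km/s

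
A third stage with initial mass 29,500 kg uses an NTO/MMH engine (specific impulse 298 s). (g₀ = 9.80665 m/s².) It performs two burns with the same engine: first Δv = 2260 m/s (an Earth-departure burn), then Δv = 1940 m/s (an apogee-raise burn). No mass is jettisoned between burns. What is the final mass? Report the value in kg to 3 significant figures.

final mass ≈ 7010 kg

v_e = Isp · g₀ = 298 × 9.80665 = 2922.4 m/s.
After the first burn: m = 29500 × exp(−2260/2922.4) = 29500 × 0.46147 = 13,613.4 kg.
After the second burn: m = 13,613.4 × exp(−1940/2922.4) = 13,613.4 × 0.51487 = 7,009.13 kg.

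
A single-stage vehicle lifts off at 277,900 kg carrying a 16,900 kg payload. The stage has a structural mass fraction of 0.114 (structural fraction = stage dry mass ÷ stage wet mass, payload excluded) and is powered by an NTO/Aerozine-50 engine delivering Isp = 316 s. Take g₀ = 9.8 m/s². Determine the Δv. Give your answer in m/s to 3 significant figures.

Stage wet mass = m₀ − payload = 277,900 − 16,900 = 261,000 kg.
Stage dry mass = ε × stage wet mass = 0.114 × 261,000 = 29,754 kg.
Burnout mass m_f = stage dry + payload = 29,754 + 16,900 = 46,654 kg.
v_e = Isp · g₀ = 316 × 9.8 = 3096.8 m/s.
Δv = v_e · ln(277,900/46,654) = 3096.8 × ln(5.957) = 3096.8 × 1.7845 ≈ 5526 m/s.

Δv ≈ 5530 m/s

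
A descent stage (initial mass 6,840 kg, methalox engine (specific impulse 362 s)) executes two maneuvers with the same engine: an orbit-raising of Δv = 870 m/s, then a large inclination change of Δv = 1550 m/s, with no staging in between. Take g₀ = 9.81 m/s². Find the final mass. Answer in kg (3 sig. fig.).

v_e = Isp · g₀ = 362 × 9.81 = 3551.2 m/s.
After the first burn: m = 6840 × exp(−870/3551.2) = 6840 × 0.78272 = 5,353.8 kg.
After the second burn: m = 5,353.8 × exp(−1550/3551.2) = 5,353.8 × 0.64631 = 3,460.21 kg.

final mass ≈ 3460 kg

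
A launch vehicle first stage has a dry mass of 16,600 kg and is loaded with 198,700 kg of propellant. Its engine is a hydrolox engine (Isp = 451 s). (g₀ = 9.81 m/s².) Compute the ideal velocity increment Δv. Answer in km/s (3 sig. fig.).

v_e = Isp · g₀ = 451 × 9.81 = 4424.3 m/s.
m₀ = m_dry + m_prop = 16,600 + 198,700 = 215,300 kg.
Δv = v_e · ln(m₀/m_f) = 4424.3 × ln(12.97) = 4424.3 × 2.5626 ≈ 11337.9 m/s.

Δv ≈ 11.3 km/s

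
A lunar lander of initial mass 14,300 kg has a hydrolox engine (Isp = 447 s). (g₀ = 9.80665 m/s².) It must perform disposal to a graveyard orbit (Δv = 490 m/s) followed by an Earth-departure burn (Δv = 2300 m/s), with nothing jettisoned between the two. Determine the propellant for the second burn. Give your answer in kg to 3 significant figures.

v_e = Isp · g₀ = 447 × 9.80665 = 4383.6 m/s.
After the first burn: m = 14300 × exp(−490/4383.6) = 14300 × 0.89424 = 12,787.6 kg.
After the second burn: m = 12,787.6 × exp(−2300/4383.6) = 12,787.6 × 0.59174 = 7,566.93 kg.
Second-burn propellant = 12,787.6 − 7,566.93 = 5,220.67 kg.

propellant for the second burn ≈ 5220 kg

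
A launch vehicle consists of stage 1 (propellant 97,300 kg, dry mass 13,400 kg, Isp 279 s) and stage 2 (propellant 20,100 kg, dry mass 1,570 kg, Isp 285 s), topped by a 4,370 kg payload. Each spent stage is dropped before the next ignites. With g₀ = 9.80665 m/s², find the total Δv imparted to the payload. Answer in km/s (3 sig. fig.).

Δv ≈ 7.53 km/s

Ignition mass of stage 1 = 97,300+13,400 + 20,100+1,570 + 4,370 = 136,740 kg.
Stage 1: m₀ = 136,740 kg, m_f = 136,740 − 97,300 = 39,440 kg; Δv = 279×9.80665×ln(3.467) = 2736.1×1.2433 ≈ 3402 m/s.
Stage 2: m₀ = 26,040 kg, m_f = 26,040 − 20,100 = 5,940 kg; Δv = 285×9.80665×ln(4.384) = 2794.9×1.4779 ≈ 4131 m/s.
Total Δv = 3402 + 4131 = 7533 m/s.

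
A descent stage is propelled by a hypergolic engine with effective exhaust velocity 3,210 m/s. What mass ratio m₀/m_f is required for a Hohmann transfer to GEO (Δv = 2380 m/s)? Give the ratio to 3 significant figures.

mass ratio ≈ 2.10

By the Tsiolkovsky rocket equation, m₀/m_f = exp(Δv / v_e) = exp(2380 / 3210.0) = exp(0.7414) = 2.0989.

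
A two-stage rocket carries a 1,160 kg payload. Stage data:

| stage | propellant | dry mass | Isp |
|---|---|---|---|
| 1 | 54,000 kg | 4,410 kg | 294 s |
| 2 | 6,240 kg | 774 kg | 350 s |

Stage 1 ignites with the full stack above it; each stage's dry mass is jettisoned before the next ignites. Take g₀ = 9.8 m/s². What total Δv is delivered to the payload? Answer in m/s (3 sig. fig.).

Ignition mass of stage 1 = 54,000+4,410 + 6,240+774 + 1,160 = 66,584 kg.
Stage 1: m₀ = 66,584 kg, m_f = 66,584 − 54,000 = 12,584 kg; Δv = 294×9.8×ln(5.291) = 2881.2×1.6660 ≈ 4800 m/s.
Stage 2: m₀ = 8,174 kg, m_f = 8,174 − 6,240 = 1,934 kg; Δv = 350×9.8×ln(4.226) = 3430.0×1.4414 ≈ 4944 m/s.
Total Δv = 4800 + 4944 = 9744 m/s.

Δv ≈ 9740 m/s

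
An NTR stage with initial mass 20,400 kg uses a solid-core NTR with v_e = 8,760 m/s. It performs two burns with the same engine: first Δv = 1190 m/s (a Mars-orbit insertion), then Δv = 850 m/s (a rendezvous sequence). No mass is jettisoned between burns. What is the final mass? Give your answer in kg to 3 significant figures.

After the first burn: m = 20400 × exp(−1190/8760.0) = 20400 × 0.87298 = 17,808.8 kg.
After the second burn: m = 17,808.8 × exp(−850/8760.0) = 17,808.8 × 0.90753 = 16,162 kg.

final mass ≈ 16200 kg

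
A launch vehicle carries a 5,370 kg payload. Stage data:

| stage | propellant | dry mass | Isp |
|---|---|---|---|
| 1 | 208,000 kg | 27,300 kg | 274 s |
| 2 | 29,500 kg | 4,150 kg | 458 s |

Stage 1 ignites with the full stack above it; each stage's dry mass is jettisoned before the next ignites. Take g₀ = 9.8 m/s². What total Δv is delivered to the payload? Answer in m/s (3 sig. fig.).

Δv ≈ 10100 m/s

Ignition mass of stage 1 = 208,000+27,300 + 29,500+4,150 + 5,370 = 274,320 kg.
Stage 1: m₀ = 274,320 kg, m_f = 274,320 − 208,000 = 66,320 kg; Δv = 274×9.8×ln(4.136) = 2685.2×1.4198 ≈ 3812 m/s.
Stage 2: m₀ = 39,020 kg, m_f = 39,020 − 29,500 = 9,520 kg; Δv = 458×9.8×ln(4.099) = 4488.4×1.4107 ≈ 6332 m/s.
Total Δv = 3812 + 6332 = 10144 m/s.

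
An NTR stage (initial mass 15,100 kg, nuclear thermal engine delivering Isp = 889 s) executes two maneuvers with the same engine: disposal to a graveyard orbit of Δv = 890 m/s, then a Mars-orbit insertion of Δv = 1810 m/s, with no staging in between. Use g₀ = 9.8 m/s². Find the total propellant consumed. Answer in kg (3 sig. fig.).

total propellant consumed ≈ 4020 kg

v_e = Isp · g₀ = 889 × 9.8 = 8712.2 m/s.
After the first burn: m = 15100 × exp(−890/8712.2) = 15100 × 0.90289 = 13,633.6 kg.
After the second burn: m = 13,633.6 × exp(−1810/8712.2) = 13,633.6 × 0.81241 = 11,076.1 kg.
Total propellant = m₀ − m_final = 15100 − 11,076.1 = 4,023.9 kg.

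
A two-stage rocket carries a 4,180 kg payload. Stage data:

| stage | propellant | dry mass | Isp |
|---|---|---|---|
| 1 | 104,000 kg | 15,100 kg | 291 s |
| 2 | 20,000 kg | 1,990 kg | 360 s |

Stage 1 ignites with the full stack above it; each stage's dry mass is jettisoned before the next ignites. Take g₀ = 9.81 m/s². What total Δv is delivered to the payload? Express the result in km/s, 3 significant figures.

Ignition mass of stage 1 = 104,000+15,100 + 20,000+1,990 + 4,180 = 145,270 kg.
Stage 1: m₀ = 145,270 kg, m_f = 145,270 − 104,000 = 41,270 kg; Δv = 291×9.81×ln(3.52) = 2854.7×1.2585 ≈ 3593 m/s.
Stage 2: m₀ = 26,170 kg, m_f = 26,170 − 20,000 = 6,170 kg; Δv = 360×9.81×ln(4.241) = 3531.6×1.4449 ≈ 5103 m/s.
Total Δv = 3593 + 5103 = 8696 m/s.

Δv ≈ 8.70 km/s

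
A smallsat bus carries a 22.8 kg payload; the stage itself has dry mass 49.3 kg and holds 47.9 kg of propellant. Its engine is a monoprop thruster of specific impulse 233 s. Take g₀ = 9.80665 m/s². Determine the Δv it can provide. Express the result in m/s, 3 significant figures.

Δv ≈ 1160 m/s

v_e = Isp · g₀ = 233 × 9.80665 = 2284.9 m/s.
m₀ = payload + dry + propellant = 22.8 + 49.3 + 47.9 = 120 kg.
m_f = payload + dry = 22.8 + 49.3 = 72.1 kg.
Using Δv = v_e ln(m₀/m_f): Δv = v_e · ln(m₀/m_f) = 2284.9 × ln(1.664) = 2284.9 × 0.5094 ≈ 1164.0 m/s.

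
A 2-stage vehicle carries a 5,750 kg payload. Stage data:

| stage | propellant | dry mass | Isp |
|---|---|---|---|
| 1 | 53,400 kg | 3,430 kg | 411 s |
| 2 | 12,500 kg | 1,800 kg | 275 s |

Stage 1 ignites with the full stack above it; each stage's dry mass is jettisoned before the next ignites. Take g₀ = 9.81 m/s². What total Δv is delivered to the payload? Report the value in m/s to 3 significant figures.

Ignition mass of stage 1 = 53,400+3,430 + 12,500+1,800 + 5,750 = 76,880 kg.
Stage 1: m₀ = 76,880 kg, m_f = 76,880 − 53,400 = 23,480 kg; Δv = 411×9.81×ln(3.274) = 4031.9×1.1861 ≈ 4782 m/s.
Stage 2: m₀ = 20,050 kg, m_f = 20,050 − 12,500 = 7,550 kg; Δv = 275×9.81×ln(2.656) = 2697.8×0.9767 ≈ 2635 m/s.
Total Δv = 4782 + 2635 = 7417 m/s.

Δv ≈ 7420 m/s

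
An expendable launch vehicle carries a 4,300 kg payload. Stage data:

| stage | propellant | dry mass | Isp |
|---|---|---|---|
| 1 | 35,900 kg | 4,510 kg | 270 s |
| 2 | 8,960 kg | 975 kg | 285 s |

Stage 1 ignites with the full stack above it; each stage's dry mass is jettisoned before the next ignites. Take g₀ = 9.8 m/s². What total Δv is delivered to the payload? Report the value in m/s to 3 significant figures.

Ignition mass of stage 1 = 35,900+4,510 + 8,960+975 + 4,300 = 54,645 kg.
Stage 1: m₀ = 54,645 kg, m_f = 54,645 − 35,900 = 18,745 kg; Δv = 270×9.8×ln(2.915) = 2646.0×1.0699 ≈ 2831 m/s.
Stage 2: m₀ = 14,235 kg, m_f = 14,235 − 8,960 = 5,275 kg; Δv = 285×9.8×ln(2.699) = 2793.0×0.9927 ≈ 2773 m/s.
Total Δv = 2831 + 2773 = 5604 m/s.

Δv ≈ 5600 m/s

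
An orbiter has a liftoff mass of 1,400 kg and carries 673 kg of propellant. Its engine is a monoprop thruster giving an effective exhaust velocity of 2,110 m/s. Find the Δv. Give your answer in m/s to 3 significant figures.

m_f = m₀ − m_prop = 1,400 − 673 = 727 kg.
Δv = v_e · ln(m₀/m_f) = 2110.0 × ln(1.926) = 2110.0 × 0.6553 ≈ 1382.7 m/s.

Δv ≈ 1380 m/s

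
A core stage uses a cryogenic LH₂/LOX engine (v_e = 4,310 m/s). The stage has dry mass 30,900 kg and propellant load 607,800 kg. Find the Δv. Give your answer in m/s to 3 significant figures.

m₀ = m_dry + m_prop = 30,900 + 607,800 = 638,700 kg.
Δv = v_e · ln(m₀/m_f) = 4310.0 × ln(20.67) = 4310.0 × 3.0287 ≈ 13053.6 m/s.

Δv ≈ 13100 m/s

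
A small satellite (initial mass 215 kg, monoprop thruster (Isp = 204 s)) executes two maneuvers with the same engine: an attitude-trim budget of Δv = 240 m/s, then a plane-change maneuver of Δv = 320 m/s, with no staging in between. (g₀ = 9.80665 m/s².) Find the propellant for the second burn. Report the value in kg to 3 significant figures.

v_e = Isp · g₀ = 204 × 9.80665 = 2000.6 m/s.
After the first burn: m = 215 × exp(−240/2000.6) = 215 × 0.88695 = 190.694 kg.
After the second burn: m = 190.694 × exp(−320/2000.6) = 190.694 × 0.85218 = 162.506 kg.
Second-burn propellant = 190.694 − 162.506 = 28.188 kg.

propellant for the second burn ≈ 28.2 kg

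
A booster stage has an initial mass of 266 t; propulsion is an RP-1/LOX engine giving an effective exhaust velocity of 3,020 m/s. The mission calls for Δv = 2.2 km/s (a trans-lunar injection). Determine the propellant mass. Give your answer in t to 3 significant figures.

m₀/m_f = exp(Δv / v_e) = exp(2200 / 3020.0) = exp(0.7285) = 2.0719.
m_f = 266 / 2.0719 = 128.385 t, so propellant = m₀ − m_f = 266 − 128.385 = 137.615 t.

propellant mass ≈ 138 t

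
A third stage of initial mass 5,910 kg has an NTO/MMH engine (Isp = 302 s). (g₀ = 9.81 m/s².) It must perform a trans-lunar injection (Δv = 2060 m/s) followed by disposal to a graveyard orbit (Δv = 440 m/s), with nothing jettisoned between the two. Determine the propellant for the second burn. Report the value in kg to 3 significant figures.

v_e = Isp · g₀ = 302 × 9.81 = 2962.6 m/s.
After the first burn: m = 5910 × exp(−2060/2962.6) = 5910 × 0.49891 = 2,948.56 kg.
After the second burn: m = 2,948.56 × exp(−440/2962.6) = 2,948.56 × 0.86199 = 2,541.63 kg.
Second-burn propellant = 2,948.56 − 2,541.63 = 406.93 kg.

propellant for the second burn ≈ 407 kg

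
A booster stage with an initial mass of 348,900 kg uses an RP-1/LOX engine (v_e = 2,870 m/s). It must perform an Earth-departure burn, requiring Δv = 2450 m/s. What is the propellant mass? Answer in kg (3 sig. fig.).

propellant mass ≈ 200000 kg

m₀/m_f = exp(Δv / v_e) = exp(2450 / 2870.0) = exp(0.8537) = 2.3482.
m_f = 348,900 / 2.3482 = 148,582 kg, so propellant = m₀ − m_f = 348,900 − 148,582 = 200,318 kg.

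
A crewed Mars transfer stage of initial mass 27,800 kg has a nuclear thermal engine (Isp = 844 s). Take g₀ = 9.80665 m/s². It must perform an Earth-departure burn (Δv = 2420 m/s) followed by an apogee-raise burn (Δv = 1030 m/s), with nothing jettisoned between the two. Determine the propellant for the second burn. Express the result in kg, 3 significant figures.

propellant for the second burn ≈ 2430 kg

v_e = Isp · g₀ = 844 × 9.80665 = 8276.8 m/s.
After the first burn: m = 27800 × exp(−2420/8276.8) = 27800 × 0.74648 = 20,752.1 kg.
After the second burn: m = 20,752.1 × exp(−1030/8276.8) = 20,752.1 × 0.88299 = 18,323.9 kg.
Second-burn propellant = 20,752.1 − 18,323.9 = 2,428.2 kg.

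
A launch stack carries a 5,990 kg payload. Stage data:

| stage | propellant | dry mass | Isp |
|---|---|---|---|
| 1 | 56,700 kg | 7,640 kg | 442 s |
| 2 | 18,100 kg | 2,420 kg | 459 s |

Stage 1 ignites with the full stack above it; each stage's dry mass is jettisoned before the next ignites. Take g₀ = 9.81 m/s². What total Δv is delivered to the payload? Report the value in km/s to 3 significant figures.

Δv ≈ 9.41 km/s

Ignition mass of stage 1 = 56,700+7,640 + 18,100+2,420 + 5,990 = 90,850 kg.
Stage 1: m₀ = 90,850 kg, m_f = 90,850 − 56,700 = 34,150 kg; Δv = 442×9.81×ln(2.66) = 4336.0×0.9784 ≈ 4243 m/s.
Stage 2: m₀ = 26,510 kg, m_f = 26,510 − 18,100 = 8,410 kg; Δv = 459×9.81×ln(3.152) = 4502.8×1.1481 ≈ 5170 m/s.
Total Δv = 4243 + 5170 = 9413 m/s.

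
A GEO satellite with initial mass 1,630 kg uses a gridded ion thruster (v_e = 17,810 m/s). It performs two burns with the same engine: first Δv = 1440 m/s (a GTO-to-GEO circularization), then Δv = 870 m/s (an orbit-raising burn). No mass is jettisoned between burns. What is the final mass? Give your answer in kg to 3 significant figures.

After the first burn: m = 1630 × exp(−1440/17810.0) = 1630 × 0.92233 = 1,503.4 kg.
After the second burn: m = 1,503.4 × exp(−870/17810.0) = 1,503.4 × 0.95232 = 1,431.72 kg.

final mass ≈ 1430 kg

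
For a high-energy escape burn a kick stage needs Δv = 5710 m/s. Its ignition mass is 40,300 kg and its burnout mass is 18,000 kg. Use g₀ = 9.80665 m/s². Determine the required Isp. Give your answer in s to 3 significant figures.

ln(m₀/m_f) = ln(40300/18000) = ln(2.239) = 0.8060.
Rocket equation: v_e = Δv / ln(m₀/m_f) = 5710 / 0.8060 = 7084.5 m/s.
Isp = v_e / g₀ = 7084.5 / 9.80665 = 722.4 s.

Isp ≈ 722 s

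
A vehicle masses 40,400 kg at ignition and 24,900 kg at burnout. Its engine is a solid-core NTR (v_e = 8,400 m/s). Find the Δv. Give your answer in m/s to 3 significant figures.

Using Δv = v_e ln(m₀/m_f): Δv = v_e · ln(m₀/m_f) = 8400.0 × ln(1.622) = 8400.0 × 0.4840 ≈ 4065.3 m/s.

Δv ≈ 4070 m/s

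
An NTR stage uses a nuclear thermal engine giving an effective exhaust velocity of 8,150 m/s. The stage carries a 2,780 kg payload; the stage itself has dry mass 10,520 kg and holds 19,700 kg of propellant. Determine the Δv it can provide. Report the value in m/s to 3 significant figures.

m₀ = payload + dry + propellant = 2,780 + 10,520 + 19,700 = 33,000 kg.
m_f = payload + dry = 2,780 + 10,520 = 13,300 kg.
Δv = v_e · ln(m₀/m_f) = 8150.0 × ln(2.481) = 8150.0 × 0.9087 ≈ 7406.3 m/s.

Δv ≈ 7410 m/s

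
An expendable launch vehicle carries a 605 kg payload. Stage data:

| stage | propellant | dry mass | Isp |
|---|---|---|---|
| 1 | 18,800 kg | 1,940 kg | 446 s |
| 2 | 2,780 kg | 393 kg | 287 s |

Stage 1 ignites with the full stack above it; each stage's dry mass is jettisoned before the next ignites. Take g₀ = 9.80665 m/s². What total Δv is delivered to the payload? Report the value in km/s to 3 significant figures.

Ignition mass of stage 1 = 18,800+1,940 + 2,780+393 + 605 = 24,518 kg.
Stage 1: m₀ = 24,518 kg, m_f = 24,518 − 18,800 = 5,718 kg; Δv = 446×9.80665×ln(4.288) = 4373.8×1.4558 ≈ 6367 m/s.
Stage 2: m₀ = 3,778 kg, m_f = 3,778 − 2,780 = 998 kg; Δv = 287×9.80665×ln(3.786) = 2814.5×1.3312 ≈ 3747 m/s.
Total Δv = 6367 + 3747 = 10114 m/s.

Δv ≈ 10.1 km/s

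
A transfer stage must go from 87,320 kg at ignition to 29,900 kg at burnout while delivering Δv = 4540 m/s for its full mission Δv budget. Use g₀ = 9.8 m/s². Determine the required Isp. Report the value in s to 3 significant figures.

ln(m₀/m_f) = ln(87320/29900) = ln(2.92) = 1.0717.
Rocket equation: v_e = Δv / ln(m₀/m_f) = 4540 / 1.0717 = 4236.2 m/s.
Isp = v_e / g₀ = 4236.2 / 9.8 = 432.3 s.

Isp ≈ 432 s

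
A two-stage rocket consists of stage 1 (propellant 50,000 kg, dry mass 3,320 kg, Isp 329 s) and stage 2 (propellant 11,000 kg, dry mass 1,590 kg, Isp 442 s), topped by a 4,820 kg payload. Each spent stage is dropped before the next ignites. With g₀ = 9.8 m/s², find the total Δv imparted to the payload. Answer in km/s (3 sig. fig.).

Δv ≈ 8.29 km/s

Ignition mass of stage 1 = 50,000+3,320 + 11,000+1,590 + 4,820 = 70,730 kg.
Stage 1: m₀ = 70,730 kg, m_f = 70,730 − 50,000 = 20,730 kg; Δv = 329×9.8×ln(3.412) = 3224.2×1.2273 ≈ 3957 m/s.
Stage 2: m₀ = 17,410 kg, m_f = 17,410 − 11,000 = 6,410 kg; Δv = 442×9.8×ln(2.716) = 4331.6×0.9992 ≈ 4328 m/s.
Total Δv = 3957 + 4328 = 8285 m/s.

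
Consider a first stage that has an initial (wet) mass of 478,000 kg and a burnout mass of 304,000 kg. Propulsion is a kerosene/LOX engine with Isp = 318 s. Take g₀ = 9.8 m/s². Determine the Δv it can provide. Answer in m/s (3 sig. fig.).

v_e = Isp · g₀ = 318 × 9.8 = 3116.4 m/s.
Δv = v_e · ln(m₀/m_f) = 3116.4 × ln(1.572) = 3116.4 × 0.4526 ≈ 1410.4 m/s.

Δv ≈ 1410 m/s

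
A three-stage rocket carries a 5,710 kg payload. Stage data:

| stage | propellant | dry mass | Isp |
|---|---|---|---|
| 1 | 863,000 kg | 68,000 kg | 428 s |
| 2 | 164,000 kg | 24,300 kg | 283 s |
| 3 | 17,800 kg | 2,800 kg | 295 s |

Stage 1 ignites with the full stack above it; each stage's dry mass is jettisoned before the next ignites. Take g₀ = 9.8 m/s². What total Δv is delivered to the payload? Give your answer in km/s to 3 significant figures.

Δv ≈ 13.1 km/s

Ignition mass of stage 1 = 863,000+68,000 + 164,000+24,300 + 17,800+2,800 + 5,710 = 1,145,610 kg.
Stage 1: m₀ = 1,145,610 kg, m_f = 1,145,610 − 863,000 = 282,610 kg; Δv = 428×9.8×ln(4.054) = 4194.4×1.3996 ≈ 5871 m/s.
Stage 2: m₀ = 214,610 kg, m_f = 214,610 − 164,000 = 50,610 kg; Δv = 283×9.8×ln(4.24) = 2773.4×1.4447 ≈ 4007 m/s.
Stage 3: m₀ = 26,310 kg, m_f = 26,310 − 17,800 = 8,510 kg; Δv = 295×9.8×ln(3.092) = 2891.0×1.1287 ≈ 3263 m/s.
Total Δv = 5871 + 4007 + 3263 = 13141 m/s.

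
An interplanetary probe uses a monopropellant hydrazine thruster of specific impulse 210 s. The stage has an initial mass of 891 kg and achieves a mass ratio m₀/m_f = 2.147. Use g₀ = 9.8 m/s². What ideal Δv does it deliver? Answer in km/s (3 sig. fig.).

v_e = Isp · g₀ = 210 × 9.8 = 2058.0 m/s.
Δv = v_e · ln(2.147) = 2058.0 × 0.7641 ≈ 1572.5 m/s.

Δv ≈ 1.57 km/s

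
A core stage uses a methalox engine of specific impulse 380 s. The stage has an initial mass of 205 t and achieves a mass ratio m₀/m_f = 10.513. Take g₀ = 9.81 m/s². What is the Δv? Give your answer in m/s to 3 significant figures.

Δv ≈ 8770 m/s

v_e = Isp · g₀ = 380 × 9.81 = 3727.8 m/s.
Δv = v_e · ln(10.513) = 3727.8 × 2.3526 ≈ 8770.1 m/s.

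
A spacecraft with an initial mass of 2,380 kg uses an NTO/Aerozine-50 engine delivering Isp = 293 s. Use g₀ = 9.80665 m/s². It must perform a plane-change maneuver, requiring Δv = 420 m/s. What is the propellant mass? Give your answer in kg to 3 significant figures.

v_e = Isp · g₀ = 293 × 9.80665 = 2873.3 m/s.
m₀/m_f = exp(Δv / v_e) = exp(420 / 2873.3) = exp(0.1462) = 1.1574.
m_f = 2,380 / 1.1574 = 2,056.33 kg, so propellant = m₀ − m_f = 2,380 − 2,056.33 = 323.67 kg.

propellant mass ≈ 324 kg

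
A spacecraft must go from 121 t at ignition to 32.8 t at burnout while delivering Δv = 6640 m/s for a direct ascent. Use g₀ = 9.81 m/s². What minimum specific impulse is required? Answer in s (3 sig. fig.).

Isp ≈ 519 s

ln(m₀/m_f) = ln(121000/32800) = ln(3.689) = 1.3054.
v_e = Δv / ln(m₀/m_f) = 6640 / 1.3054 = 5086.7 m/s.
Isp = v_e / g₀ = 5086.7 / 9.81 = 518.5 s.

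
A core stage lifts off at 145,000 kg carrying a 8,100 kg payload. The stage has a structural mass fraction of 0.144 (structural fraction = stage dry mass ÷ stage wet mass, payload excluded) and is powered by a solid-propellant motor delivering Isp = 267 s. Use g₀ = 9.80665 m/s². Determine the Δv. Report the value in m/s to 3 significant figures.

Stage wet mass = m₀ − payload = 145,000 − 8,100 = 136,900 kg.
Stage dry mass = ε × stage wet mass = 0.144 × 136,900 = 19,713.6 kg.
Burnout mass m_f = stage dry + payload = 19,713.6 + 8,100 = 27,813.6 kg.
v_e = Isp · g₀ = 267 × 9.80665 = 2618.4 m/s.
Δv = v_e · ln(145,000/27,813.6) = 2618.4 × ln(5.213) = 2618.4 × 1.6512 ≈ 4323 m/s.

Δv ≈ 4320 m/s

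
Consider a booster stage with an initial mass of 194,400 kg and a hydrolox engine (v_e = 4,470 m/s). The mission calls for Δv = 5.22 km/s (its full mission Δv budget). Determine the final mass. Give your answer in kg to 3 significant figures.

final mass ≈ 60500 kg

m₀/m_f = exp(Δv / v_e) = exp(5220 / 4470.0) = exp(1.1678) = 3.2149.
m_f = m₀ / 3.2149 = 194,400 / 3.2149 = 60,468.4 kg.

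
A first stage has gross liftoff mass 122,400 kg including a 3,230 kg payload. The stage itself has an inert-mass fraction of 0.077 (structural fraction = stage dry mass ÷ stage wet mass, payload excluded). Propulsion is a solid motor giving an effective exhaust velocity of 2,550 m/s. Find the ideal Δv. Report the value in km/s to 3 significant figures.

Δv ≈ 5.84 km/s

Stage wet mass = m₀ − payload = 122,400 − 3,230 = 119,170 kg.
Stage dry mass = ε × stage wet mass = 0.077 × 119,170 = 9,176.09 kg.
Burnout mass m_f = stage dry + payload = 9,176.09 + 3,230 = 12,406.09 kg.
By the Tsiolkovsky rocket equation, Δv = v_e · ln(122,400/12,406.09) = 2550.0 × ln(9.866) = 2550.0 × 2.2891 ≈ 5837 m/s.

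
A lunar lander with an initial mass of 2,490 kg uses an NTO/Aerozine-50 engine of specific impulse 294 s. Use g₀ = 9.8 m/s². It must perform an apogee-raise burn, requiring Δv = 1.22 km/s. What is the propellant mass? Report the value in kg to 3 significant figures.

propellant mass ≈ 860 kg

v_e = Isp · g₀ = 294 × 9.8 = 2881.2 m/s.
Using Δv = v_e ln(m₀/m_f): m₀/m_f = exp(Δv / v_e) = exp(1220 / 2881.2) = exp(0.4234) = 1.5272.
m_f = 2,490 / 1.5272 = 1,630.43 kg, so propellant = m₀ − m_f = 2,490 − 1,630.43 = 859.57 kg.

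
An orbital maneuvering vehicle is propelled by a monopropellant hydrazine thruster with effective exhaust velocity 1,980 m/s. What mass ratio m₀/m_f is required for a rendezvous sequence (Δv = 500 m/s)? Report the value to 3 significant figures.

m₀/m_f = exp(Δv / v_e) = exp(500 / 1980.0) = exp(0.2525) = 1.2873.

mass ratio ≈ 1.29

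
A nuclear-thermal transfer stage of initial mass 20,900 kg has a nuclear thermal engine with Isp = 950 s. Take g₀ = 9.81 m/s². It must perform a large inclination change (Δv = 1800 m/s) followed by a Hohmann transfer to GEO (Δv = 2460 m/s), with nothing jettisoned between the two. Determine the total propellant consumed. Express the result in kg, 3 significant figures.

v_e = Isp · g₀ = 950 × 9.81 = 9319.5 m/s.
After the first burn: m = 20900 × exp(−1800/9319.5) = 20900 × 0.82436 = 17,229.1 kg.
After the second burn: m = 17,229.1 × exp(−2460/9319.5) = 17,229.1 × 0.76800 = 13,231.9 kg.
Total propellant = m₀ − m_final = 20900 − 13,231.9 = 7,668.1 kg.

total propellant consumed ≈ 7670 kg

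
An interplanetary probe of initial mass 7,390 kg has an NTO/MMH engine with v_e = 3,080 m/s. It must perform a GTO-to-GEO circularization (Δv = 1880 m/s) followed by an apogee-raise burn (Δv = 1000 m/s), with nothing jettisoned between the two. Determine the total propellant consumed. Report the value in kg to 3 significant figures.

total propellant consumed ≈ 4490 kg

After the first burn: m = 7390 × exp(−1880/3080.0) = 7390 × 0.54314 = 4,013.8 kg.
After the second burn: m = 4,013.8 × exp(−1000/3080.0) = 4,013.8 × 0.72276 = 2,901.01 kg.
Total propellant = m₀ − m_final = 7390 − 2,901.01 = 4,488.99 kg.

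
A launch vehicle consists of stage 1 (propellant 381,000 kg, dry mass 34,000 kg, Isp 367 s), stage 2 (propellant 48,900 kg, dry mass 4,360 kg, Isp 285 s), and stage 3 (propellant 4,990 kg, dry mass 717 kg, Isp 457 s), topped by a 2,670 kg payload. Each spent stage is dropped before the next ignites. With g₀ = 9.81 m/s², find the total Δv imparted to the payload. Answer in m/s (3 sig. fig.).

Δv ≈ 14300 m/s

Ignition mass of stage 1 = 381,000+34,000 + 48,900+4,360 + 4,990+717 + 2,670 = 476,637 kg.
Stage 1: m₀ = 476,637 kg, m_f = 476,637 − 381,000 = 95,637 kg; Δv = 367×9.81×ln(4.984) = 3600.3×1.6062 ≈ 5783 m/s.
Stage 2: m₀ = 61,637 kg, m_f = 61,637 − 48,900 = 12,737 kg; Δv = 285×9.81×ln(4.839) = 2795.9×1.5768 ≈ 4408 m/s.
Stage 3: m₀ = 8,377 kg, m_f = 8,377 − 4,990 = 3,387 kg; Δv = 457×9.81×ln(2.473) = 4483.2×0.9055 ≈ 4060 m/s.
Total Δv = 5783 + 4408 + 4060 = 14251 m/s.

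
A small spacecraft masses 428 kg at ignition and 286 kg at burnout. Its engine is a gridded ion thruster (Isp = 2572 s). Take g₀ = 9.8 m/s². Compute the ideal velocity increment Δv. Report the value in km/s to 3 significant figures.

Δv ≈ 10.2 km/s

v_e = Isp · g₀ = 2572 × 9.8 = 25205.6 m/s.
Δv = v_e · ln(m₀/m_f) = 25205.6 × ln(1.497) = 25205.6 × 0.4031 ≈ 10161.2 m/s.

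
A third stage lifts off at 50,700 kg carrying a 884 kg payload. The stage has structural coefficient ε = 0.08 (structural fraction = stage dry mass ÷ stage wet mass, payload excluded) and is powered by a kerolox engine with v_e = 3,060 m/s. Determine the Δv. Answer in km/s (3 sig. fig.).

Stage wet mass = m₀ − payload = 50,700 − 884 = 49,816 kg.
Stage dry mass = ε × stage wet mass = 0.08 × 49,816 = 3,985.28 kg.
Burnout mass m_f = stage dry + payload = 3,985.28 + 884 = 4,869.28 kg.
By the Tsiolkovsky rocket equation, Δv = v_e · ln(50,700/4,869.28) = 3060.0 × ln(10.41) = 3060.0 × 2.3430 ≈ 7170 m/s.

Δv ≈ 7.17 km/s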